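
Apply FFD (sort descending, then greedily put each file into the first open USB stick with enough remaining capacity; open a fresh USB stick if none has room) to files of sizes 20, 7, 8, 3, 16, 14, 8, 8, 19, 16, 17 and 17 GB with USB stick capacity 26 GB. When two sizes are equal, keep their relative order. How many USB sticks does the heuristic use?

7

Sorted descending: 20, 19, 17, 17, 16, 16, 14, 8, 8, 8, 7, 3.
  20 → USB stick 1 (new)  [load 20/26]
  19 → USB stick 2 (new)  [load 19/26]
  17 → USB stick 3 (new)  [load 17/26]
  17 → USB stick 4 (new)  [load 17/26]
  16 → USB stick 5 (new)  [load 16/26]
  16 → USB stick 6 (new)  [load 16/26]
  14 → USB stick 7 (new)  [load 14/26]
  8 → USB stick 3  [load 25/26]
  8 → USB stick 4  [load 25/26]
  8 → USB stick 5  [load 24/26]
  7 → USB stick 2  [load 26/26]
  3 → USB stick 1  [load 23/26]
7 USB sticks opened.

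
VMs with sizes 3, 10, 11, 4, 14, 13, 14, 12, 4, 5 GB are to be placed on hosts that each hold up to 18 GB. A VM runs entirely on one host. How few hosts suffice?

6

Total = 14 + 14 + 13 + 12 + 11 + 10 + 5 + 4 + 4 + 3 = 90 GB.
Lower bound: ⌈90/18⌉ = 5 hosts.
Also, 6 VMs each exceed 9 GB, and no two of those can share a host, so at least 6 hosts are needed.
A packing using 6 hosts:
  host 1: 14 + 4 = 18
  host 2: 14 + 4 = 18
  host 3: 13 + 5 = 18
  host 4: 12 + 3 = 15
  host 5: 11 = 11
  host 6: 10 = 10
This matches the lower bound, so 6 is optimal.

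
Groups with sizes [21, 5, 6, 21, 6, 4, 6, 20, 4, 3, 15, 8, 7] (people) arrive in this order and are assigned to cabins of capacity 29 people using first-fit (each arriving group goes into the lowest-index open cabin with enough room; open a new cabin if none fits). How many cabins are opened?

5

  21 → cabin 1 (new)  [load 21/29]
  5 → cabin 1  [load 26/29]
  6 → cabin 2 (new)  [load 6/29]
  21 → cabin 2  [load 27/29]
  6 → cabin 3 (new)  [load 6/29]
  4 → cabin 3  [load 10/29]
  6 → cabin 3  [load 16/29]
  20 → cabin 4 (new)  [load 20/29]
  4 → cabin 3  [load 20/29]
  3 → cabin 1  [load 29/29]
  15 → cabin 5 (new)  [load 15/29]
  8 → cabin 3  [load 28/29]
  7 → cabin 4  [load 27/29]
5 cabins opened.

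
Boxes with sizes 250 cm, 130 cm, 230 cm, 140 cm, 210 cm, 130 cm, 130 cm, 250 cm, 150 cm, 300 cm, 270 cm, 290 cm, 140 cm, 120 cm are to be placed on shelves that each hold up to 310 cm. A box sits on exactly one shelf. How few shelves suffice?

Total = 300 + 290 + 270 + 250 + 250 + 230 + 210 + 150 + 140 + 140 + 130 + 130 + 130 + 120 = 2740 cm.
Lower bound: ⌈2740/310⌉ = 9 shelves.
A packing using 11 shelves:
  shelf 1: 300 = 300
  shelf 2: 290 = 290
  shelf 3: 270 = 270
  shelf 4: 250 = 250
  shelf 5: 250 = 250
  shelf 6: 230 = 230
  shelf 7: 210 = 210
  shelf 8: 150 + 140 = 290
  shelf 9: 140 + 130 = 270
  shelf 10: 130 + 130 = 260
  shelf 11: 120 = 120
No arrangement into 10 shelves stays within capacity, so 11 is optimal.

11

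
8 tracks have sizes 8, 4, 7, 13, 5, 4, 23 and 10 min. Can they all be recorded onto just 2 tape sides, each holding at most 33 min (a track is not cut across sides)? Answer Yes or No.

Total = 74 min; ⌈74/33⌉ = 3.
At least 3 tape sides are required, but only 2 are allowed.

No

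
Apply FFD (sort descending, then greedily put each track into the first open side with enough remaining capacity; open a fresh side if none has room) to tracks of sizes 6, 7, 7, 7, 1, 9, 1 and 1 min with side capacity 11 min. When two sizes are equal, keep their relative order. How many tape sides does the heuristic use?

Sorted descending: 9, 7, 7, 7, 6, 1, 1, 1.
  9 → side 1 (new)  [load 9/11]
  7 → side 2 (new)  [load 7/11]
  7 → side 3 (new)  [load 7/11]
  7 → side 4 (new)  [load 7/11]
  6 → side 5 (new)  [load 6/11]
  1 → side 1  [load 10/11]
  1 → side 1  [load 11/11]
  1 → side 2  [load 8/11]
5 tape sides opened.

5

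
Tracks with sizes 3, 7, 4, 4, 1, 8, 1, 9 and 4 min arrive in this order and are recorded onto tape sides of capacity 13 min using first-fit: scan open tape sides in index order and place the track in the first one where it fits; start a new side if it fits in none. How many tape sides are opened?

  3 → side 1 (new)  [load 3/13]
  7 → side 1  [load 10/13]
  4 → side 2 (new)  [load 4/13]
  4 → side 2  [load 8/13]
  1 → side 1  [load 11/13]
  8 → side 3 (new)  [load 8/13]
  1 → side 1  [load 12/13]
  9 → side 4 (new)  [load 9/13]
  4 → side 2  [load 12/13]
4 tape sides opened.

4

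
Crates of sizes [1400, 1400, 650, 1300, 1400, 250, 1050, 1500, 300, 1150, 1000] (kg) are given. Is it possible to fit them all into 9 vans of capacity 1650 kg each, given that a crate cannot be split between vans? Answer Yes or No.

Yes

A valid assignment using 8 vans:
  van 1: 1500 = 1500
  van 2: 1400 + 250 = 1650
  van 3: 1400 = 1400
  van 4: 1400 = 1400
  van 5: 1300 + 300 = 1600
  van 6: 1150 = 1150
  van 7: 1050 = 1050
  van 8: 1000 + 650 = 1650
That uses only 8 ≤ 9, so 9 vans are enough.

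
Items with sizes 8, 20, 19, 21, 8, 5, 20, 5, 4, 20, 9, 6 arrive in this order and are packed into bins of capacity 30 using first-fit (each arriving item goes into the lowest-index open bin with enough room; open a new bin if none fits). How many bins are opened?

  8 → bin 1 (new)  [load 8/30]
  20 → bin 1  [load 28/30]
  19 → bin 2 (new)  [load 19/30]
  21 → bin 3 (new)  [load 21/30]
  8 → bin 2  [load 27/30]
  5 → bin 3  [load 26/30]
  20 → bin 4 (new)  [load 20/30]
  5 → bin 4  [load 25/30]
  4 → bin 3  [load 30/30]
  20 → bin 5 (new)  [load 20/30]
  9 → bin 5  [load 29/30]
  6 → bin 6 (new)  [load 6/30]
6 bins opened.

6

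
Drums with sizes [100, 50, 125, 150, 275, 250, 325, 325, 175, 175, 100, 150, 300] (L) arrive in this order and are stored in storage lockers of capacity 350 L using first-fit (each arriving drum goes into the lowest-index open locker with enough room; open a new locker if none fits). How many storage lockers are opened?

8

  100 → locker 1 (new)  [load 100/350]
  50 → locker 1  [load 150/350]
  125 → locker 1  [load 275/350]
  150 → locker 2 (new)  [load 150/350]
  275 → locker 3 (new)  [load 275/350]
  250 → locker 4 (new)  [load 250/350]
  325 → locker 5 (new)  [load 325/350]
  325 → locker 6 (new)  [load 325/350]
  175 → locker 2  [load 325/350]
  175 → locker 7 (new)  [load 175/350]
  100 → locker 4  [load 350/350]
  150 → locker 7  [load 325/350]
  300 → locker 8 (new)  [load 300/350]
8 storage lockers opened.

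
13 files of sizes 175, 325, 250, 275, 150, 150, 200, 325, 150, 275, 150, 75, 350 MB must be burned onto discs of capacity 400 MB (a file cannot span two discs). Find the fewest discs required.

Total = 350 + 325 + 325 + 275 + 275 + 250 + 200 + 175 + 150 + 150 + 150 + 150 + 75 = 2850 MB.
Lower bound: ⌈2850/400⌉ = 8 discs.
A packing using 9 discs:
  disc 1: 350 = 350
  disc 2: 325 + 75 = 400
  disc 3: 325 = 325
  disc 4: 275 = 275
  disc 5: 275 = 275
  disc 6: 250 + 150 = 400
  disc 7: 200 + 175 = 375
  disc 8: 150 + 150 = 300
  disc 9: 150 = 150
No arrangement into 8 discs stays within capacity, so 9 is optimal.

9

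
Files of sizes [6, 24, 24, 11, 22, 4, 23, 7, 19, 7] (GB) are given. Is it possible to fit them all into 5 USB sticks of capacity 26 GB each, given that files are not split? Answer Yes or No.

Total = 147 GB; ⌈147/26⌉ = 6.
At least 6 USB sticks are required, but only 5 are allowed.

No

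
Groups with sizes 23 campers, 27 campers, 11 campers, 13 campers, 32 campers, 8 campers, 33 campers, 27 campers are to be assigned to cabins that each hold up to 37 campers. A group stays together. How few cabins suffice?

6

Total = 33 + 32 + 27 + 27 + 23 + 13 + 11 + 8 = 174 campers.
Lower bound: ⌈174/37⌉ = 5 cabins.
A packing using 6 cabins:
  cabin 1: 33 = 33
  cabin 2: 32 = 32
  cabin 3: 27 + 8 = 35
  cabin 4: 27 = 27
  cabin 5: 23 + 13 = 36
  cabin 6: 11 = 11
No arrangement into 5 cabins stays within capacity, so 6 is optimal.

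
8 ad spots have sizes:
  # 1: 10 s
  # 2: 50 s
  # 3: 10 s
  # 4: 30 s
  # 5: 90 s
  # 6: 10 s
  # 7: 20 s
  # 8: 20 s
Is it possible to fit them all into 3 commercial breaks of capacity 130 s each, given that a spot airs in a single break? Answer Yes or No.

Yes

A valid assignment using 2 commercial breaks:
  break 1: 90 + 30 + 10 = 130
  break 2: 50 + 20 + 20 + 10 + 10 = 110
That uses only 2 ≤ 3, so 3 commercial breaks are enough.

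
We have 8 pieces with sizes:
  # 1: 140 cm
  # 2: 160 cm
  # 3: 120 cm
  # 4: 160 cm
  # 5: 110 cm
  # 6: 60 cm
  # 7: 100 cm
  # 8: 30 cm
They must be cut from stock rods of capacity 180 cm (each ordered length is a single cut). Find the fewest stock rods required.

Total = 160 + 160 + 140 + 120 + 110 + 100 + 60 + 30 = 880 cm.
Lower bound: ⌈880/180⌉ = 5 stock rods.
Also, 6 pieces each exceed 90 cm, and no two of those can share a stock rod, so at least 6 stock rods are needed.
A packing using 6 stock rods:
  stock rod 1: 160 = 160
  stock rod 2: 160 = 160
  stock rod 3: 140 + 30 = 170
  stock rod 4: 120 + 60 = 180
  stock rod 5: 110 = 110
  stock rod 6: 100 = 100
This matches the lower bound, so 6 is optimal.

6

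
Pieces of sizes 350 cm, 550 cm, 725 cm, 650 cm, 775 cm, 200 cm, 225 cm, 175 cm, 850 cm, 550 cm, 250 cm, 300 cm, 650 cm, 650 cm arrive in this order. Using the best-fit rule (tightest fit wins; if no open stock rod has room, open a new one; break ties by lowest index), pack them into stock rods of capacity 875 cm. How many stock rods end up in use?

9

  350 → stock rod 1 (new)  [load 350/875]
  550 → stock rod 2 (new)  [load 550/875]
  725 → stock rod 3 (new)  [load 725/875]
  650 → stock rod 4 (new)  [load 650/875]
  775 → stock rod 5 (new)  [load 775/875]
  200 → stock rod 4  [load 850/875]
  225 → stock rod 2  [load 775/875]
  175 → stock rod 1  [load 525/875]
  850 → stock rod 6 (new)  [load 850/875]
  550 → stock rod 7 (new)  [load 550/875]
  250 → stock rod 7  [load 800/875]
  300 → stock rod 1  [load 825/875]
  650 → stock rod 8 (new)  [load 650/875]
  650 → stock rod 9 (new)  [load 650/875]
9 stock rods opened.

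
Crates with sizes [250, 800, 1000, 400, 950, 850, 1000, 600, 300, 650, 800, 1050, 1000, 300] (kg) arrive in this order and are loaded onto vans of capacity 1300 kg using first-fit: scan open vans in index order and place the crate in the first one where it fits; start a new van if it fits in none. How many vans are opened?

9

  250 → van 1 (new)  [load 250/1300]
  800 → van 1  [load 1050/1300]
  1000 → van 2 (new)  [load 1000/1300]
  400 → van 3 (new)  [load 400/1300]
  950 → van 4 (new)  [load 950/1300]
  850 → van 3  [load 1250/1300]
  1000 → van 5 (new)  [load 1000/1300]
  600 → van 6 (new)  [load 600/1300]
  300 → van 2  [load 1300/1300]
  650 → van 6  [load 1250/1300]
  800 → van 7 (new)  [load 800/1300]
  1050 → van 8 (new)  [load 1050/1300]
  1000 → van 9 (new)  [load 1000/1300]
  300 → van 4  [load 1250/1300]
9 vans opened.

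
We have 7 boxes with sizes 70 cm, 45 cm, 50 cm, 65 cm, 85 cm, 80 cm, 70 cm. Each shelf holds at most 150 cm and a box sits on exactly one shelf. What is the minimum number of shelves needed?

Total = 85 + 80 + 70 + 70 + 65 + 50 + 45 = 465 cm.
Lower bound: ⌈465/150⌉ = 4 shelves.
A packing using 4 shelves:
  shelf 1: 85 + 65 = 150
  shelf 2: 80 + 70 = 150
  shelf 3: 70 + 50 = 120
  shelf 4: 45 = 45
This matches the lower bound, so 4 is optimal.

4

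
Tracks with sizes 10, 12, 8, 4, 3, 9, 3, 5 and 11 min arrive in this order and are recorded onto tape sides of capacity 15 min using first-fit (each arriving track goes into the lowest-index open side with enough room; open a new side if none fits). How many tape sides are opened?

  10 → side 1 (new)  [load 10/15]
  12 → side 2 (new)  [load 12/15]
  8 → side 3 (new)  [load 8/15]
  4 → side 1  [load 14/15]
  3 → side 2  [load 15/15]
  9 → side 4 (new)  [load 9/15]
  3 → side 3  [load 11/15]
  5 → side 4  [load 14/15]
  11 → side 5 (new)  [load 11/15]
5 tape sides opened.

5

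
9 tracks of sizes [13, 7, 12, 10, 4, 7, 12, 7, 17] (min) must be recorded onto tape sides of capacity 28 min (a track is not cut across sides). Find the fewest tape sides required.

4

Total = 17 + 13 + 12 + 12 + 10 + 7 + 7 + 7 + 4 = 89 min.
Lower bound: ⌈89/28⌉ = 4 tape sides.
A packing using 4 tape sides:
  side 1: 17 + 10 = 27
  side 2: 13 + 12 = 25
  side 3: 12 + 7 + 7 = 26
  side 4: 7 + 4 = 11
This matches the lower bound, so 4 is optimal.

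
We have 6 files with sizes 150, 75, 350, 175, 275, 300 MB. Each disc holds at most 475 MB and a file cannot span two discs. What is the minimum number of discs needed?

3

Total = 350 + 300 + 275 + 175 + 150 + 75 = 1325 MB.
Lower bound: ⌈1325/475⌉ = 3 discs.
A packing using 3 discs:
  disc 1: 350 + 75 = 425
  disc 2: 300 + 175 = 475
  disc 3: 275 + 150 = 425
This matches the lower bound, so 3 is optimal.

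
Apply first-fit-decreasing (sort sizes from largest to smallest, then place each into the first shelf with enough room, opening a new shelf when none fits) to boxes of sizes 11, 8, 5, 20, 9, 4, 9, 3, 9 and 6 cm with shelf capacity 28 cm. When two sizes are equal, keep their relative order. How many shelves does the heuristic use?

4

Sorted descending: 20, 11, 9, 9, 9, 8, 6, 5, 4, 3.
  20 → shelf 1 (new)  [load 20/28]
  11 → shelf 2 (new)  [load 11/28]
  9 → shelf 2  [load 20/28]
  9 → shelf 3 (new)  [load 9/28]
  9 → shelf 3  [load 18/28]
  8 → shelf 1  [load 28/28]
  6 → shelf 2  [load 26/28]
  5 → shelf 3  [load 23/28]
  4 → shelf 3  [load 27/28]
  3 → shelf 4 (new)  [load 3/28]
4 shelves opened.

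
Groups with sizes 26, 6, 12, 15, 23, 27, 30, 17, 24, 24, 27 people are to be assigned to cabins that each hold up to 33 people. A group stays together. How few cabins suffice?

9

Total = 30 + 27 + 27 + 26 + 24 + 24 + 23 + 17 + 15 + 12 + 6 = 231 people.
Lower bound: ⌈231/33⌉ = 7 cabins.
Also, 8 groups each exceed 33/2 people, and no two of those can share a cabin, so at least 8 cabins are needed.
A packing using 9 cabins:
  cabin 1: 30 = 30
  cabin 2: 27 + 6 = 33
  cabin 3: 27 = 27
  cabin 4: 26 = 26
  cabin 5: 24 = 24
  cabin 6: 24 = 24
  cabin 7: 23 = 23
  cabin 8: 17 + 15 = 32
  cabin 9: 12 = 12
No arrangement into 8 cabins stays within capacity, so 9 is optimal.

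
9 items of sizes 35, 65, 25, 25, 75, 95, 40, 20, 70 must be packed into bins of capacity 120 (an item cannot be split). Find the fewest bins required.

4

Total = 95 + 75 + 70 + 65 + 40 + 35 + 25 + 25 + 20 = 450.
Lower bound: ⌈450/120⌉ = 4 bins.
A packing using 4 bins:
  bin 1: 95 + 25 = 120
  bin 2: 75 + 40 = 115
  bin 3: 70 + 35 = 105
  bin 4: 65 + 25 + 20 = 110
This matches the lower bound, so 4 is optimal.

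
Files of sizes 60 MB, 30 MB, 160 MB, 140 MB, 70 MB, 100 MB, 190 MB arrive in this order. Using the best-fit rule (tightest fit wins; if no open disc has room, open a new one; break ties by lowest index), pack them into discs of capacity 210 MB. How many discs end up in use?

4

  60 → disc 1 (new)  [load 60/210]
  30 → disc 1  [load 90/210]
  160 → disc 2 (new)  [load 160/210]
  140 → disc 3 (new)  [load 140/210]
  70 → disc 3  [load 210/210]
  100 → disc 1  [load 190/210]
  190 → disc 4 (new)  [load 190/210]
4 discs opened.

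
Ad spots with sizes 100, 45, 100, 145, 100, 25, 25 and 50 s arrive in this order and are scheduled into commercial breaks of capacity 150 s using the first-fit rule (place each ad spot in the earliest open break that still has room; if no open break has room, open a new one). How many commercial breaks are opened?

  100 → break 1 (new)  [load 100/150]
  45 → break 1  [load 145/150]
  100 → break 2 (new)  [load 100/150]
  145 → break 3 (new)  [load 145/150]
  100 → break 4 (new)  [load 100/150]
  25 → break 2  [load 125/150]
  25 → break 2  [load 150/150]
  50 → break 4  [load 150/150]
4 commercial breaks opened.

4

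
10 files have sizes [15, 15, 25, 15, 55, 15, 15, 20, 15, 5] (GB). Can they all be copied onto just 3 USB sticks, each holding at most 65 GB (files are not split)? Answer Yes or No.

No

Total = 195 GB; ⌈195/65⌉ = 3.
The bound of 3 does not rule out 3, but exhaustive search shows no assignment into 3 USB sticks of capacity 65 GB exists — the minimum is 4.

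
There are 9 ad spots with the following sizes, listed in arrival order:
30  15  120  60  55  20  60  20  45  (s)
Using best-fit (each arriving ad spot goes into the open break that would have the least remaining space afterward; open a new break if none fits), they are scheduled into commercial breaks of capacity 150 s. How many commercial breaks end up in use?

3

  30 → break 1 (new)  [load 30/150]
  15 → break 1  [load 45/150]
  120 → break 2 (new)  [load 120/150]
  60 → break 1  [load 105/150]
  55 → break 3 (new)  [load 55/150]
  20 → break 2  [load 140/150]
  60 → break 3  [load 115/150]
  20 → break 3  [load 135/150]
  45 → break 1  [load 150/150]
3 commercial breaks opened.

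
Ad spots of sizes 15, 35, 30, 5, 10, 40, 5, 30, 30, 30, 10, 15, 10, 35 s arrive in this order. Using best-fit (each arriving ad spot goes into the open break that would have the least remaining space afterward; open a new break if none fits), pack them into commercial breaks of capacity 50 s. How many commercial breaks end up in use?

7

  15 → break 1 (new)  [load 15/50]
  35 → break 1  [load 50/50]
  30 → break 2 (new)  [load 30/50]
  5 → break 2  [load 35/50]
  10 → break 2  [load 45/50]
  40 → break 3 (new)  [load 40/50]
  5 → break 2  [load 50/50]
  30 → break 4 (new)  [load 30/50]
  30 → break 5 (new)  [load 30/50]
  30 → break 6 (new)  [load 30/50]
  10 → break 3  [load 50/50]
  15 → break 4  [load 45/50]
  10 → break 5  [load 40/50]
  35 → break 7 (new)  [load 35/50]
7 commercial breaks opened.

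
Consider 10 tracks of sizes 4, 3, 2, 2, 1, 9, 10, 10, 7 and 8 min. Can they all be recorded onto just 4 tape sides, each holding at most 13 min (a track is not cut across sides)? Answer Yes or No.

No

Total = 56 min; ⌈56/13⌉ = 5.
At least 5 tape sides are required, but only 4 are allowed.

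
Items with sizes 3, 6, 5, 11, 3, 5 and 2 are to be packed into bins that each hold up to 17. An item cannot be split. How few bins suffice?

Total = 11 + 6 + 5 + 5 + 3 + 3 + 2 = 35.
Lower bound: ⌈35/17⌉ = 3 bins.
A packing using 3 bins:
  bin 1: 11 + 6 = 17
  bin 2: 5 + 5 + 3 + 3 = 16
  bin 3: 2 = 2
This matches the lower bound, so 3 is optimal.

3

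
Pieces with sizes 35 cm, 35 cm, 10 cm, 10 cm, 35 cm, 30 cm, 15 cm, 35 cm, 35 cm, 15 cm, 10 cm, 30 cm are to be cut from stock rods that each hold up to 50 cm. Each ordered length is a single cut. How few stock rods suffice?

Total = 35 + 35 + 35 + 35 + 35 + 30 + 30 + 15 + 15 + 10 + 10 + 10 = 295 cm.
Lower bound: ⌈295/50⌉ = 6 stock rods.
Also, 7 pieces each exceed 25 cm, and no two of those can share a stock rod, so at least 7 stock rods are needed.
A packing using 7 stock rods:
  stock rod 1: 35 + 15 = 50
  stock rod 2: 35 + 15 = 50
  stock rod 3: 35 + 10 = 45
  stock rod 4: 35 + 10 = 45
  stock rod 5: 35 + 10 = 45
  stock rod 6: 30 = 30
  stock rod 7: 30 = 30
This matches the lower bound, so 7 is optimal.

7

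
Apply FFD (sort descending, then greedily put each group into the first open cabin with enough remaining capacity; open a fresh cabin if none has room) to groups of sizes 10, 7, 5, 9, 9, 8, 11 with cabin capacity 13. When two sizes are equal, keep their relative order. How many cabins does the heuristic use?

Sorted descending: 11, 10, 9, 9, 8, 7, 5.
  11 → cabin 1 (new)  [load 11/13]
  10 → cabin 2 (new)  [load 10/13]
  9 → cabin 3 (new)  [load 9/13]
  9 → cabin 4 (new)  [load 9/13]
  8 → cabin 5 (new)  [load 8/13]
  7 → cabin 6 (new)  [load 7/13]
  5 → cabin 5  [load 13/13]
6 cabins opened.

6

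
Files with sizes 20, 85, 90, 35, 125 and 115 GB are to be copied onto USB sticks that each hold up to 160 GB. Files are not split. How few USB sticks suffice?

Total = 125 + 115 + 90 + 85 + 35 + 20 = 470 GB.
Lower bound: ⌈470/160⌉ = 3 USB sticks.
Also, 4 files each exceed 80 GB, and no two of those can share a USB stick, so at least 4 USB sticks are needed.
A packing using 4 USB sticks:
  USB stick 1: 125 + 35 = 160
  USB stick 2: 115 + 20 = 135
  USB stick 3: 90 = 90
  USB stick 4: 85 = 85
This matches the lower bound, so 4 is optimal.

4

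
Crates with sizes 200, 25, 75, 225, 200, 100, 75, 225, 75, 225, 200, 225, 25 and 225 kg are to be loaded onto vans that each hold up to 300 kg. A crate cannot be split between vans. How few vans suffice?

8

Total = 225 + 225 + 225 + 225 + 225 + 200 + 200 + 200 + 100 + 75 + 75 + 75 + 25 + 25 = 2100 kg.
Lower bound: ⌈2100/300⌉ = 7 vans.
Also, 8 crates each exceed 150 kg, and no two of those can share a van, so at least 8 vans are needed.
A packing using 8 vans:
  van 1: 225 + 75 = 300
  van 2: 225 + 75 = 300
  van 3: 225 + 75 = 300
  van 4: 225 + 25 + 25 = 275
  van 5: 225 = 225
  van 6: 200 + 100 = 300
  van 7: 200 = 200
  van 8: 200 = 200
This matches the lower bound, so 8 is optimal.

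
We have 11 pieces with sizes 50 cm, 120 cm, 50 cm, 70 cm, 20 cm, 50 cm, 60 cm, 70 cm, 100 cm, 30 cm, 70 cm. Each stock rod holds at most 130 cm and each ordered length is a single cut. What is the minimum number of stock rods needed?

6

Total = 120 + 100 + 70 + 70 + 70 + 60 + 50 + 50 + 50 + 30 + 20 = 690 cm.
Lower bound: ⌈690/130⌉ = 6 stock rods.
A packing using 6 stock rods:
  stock rod 1: 120 = 120
  stock rod 2: 100 + 30 = 130
  stock rod 3: 70 + 60 = 130
  stock rod 4: 70 + 50 = 120
  stock rod 5: 70 + 50 = 120
  stock rod 6: 50 + 20 = 70
This matches the lower bound, so 6 is optimal.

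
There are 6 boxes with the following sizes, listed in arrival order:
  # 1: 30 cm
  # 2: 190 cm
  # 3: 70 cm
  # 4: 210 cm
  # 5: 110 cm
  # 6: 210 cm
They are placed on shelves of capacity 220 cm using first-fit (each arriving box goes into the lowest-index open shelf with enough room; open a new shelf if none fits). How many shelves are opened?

4

  30 → shelf 1 (new)  [load 30/220]
  190 → shelf 1  [load 220/220]
  70 → shelf 2 (new)  [load 70/220]
  210 → shelf 3 (new)  [load 210/220]
  110 → shelf 2  [load 180/220]
  210 → shelf 4 (new)  [load 210/220]
4 shelves opened.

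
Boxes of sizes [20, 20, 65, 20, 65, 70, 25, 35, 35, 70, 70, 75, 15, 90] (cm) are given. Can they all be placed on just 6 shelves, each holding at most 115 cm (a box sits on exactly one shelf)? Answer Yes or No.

Total = 675 cm; ⌈675/115⌉ = 6.
7 boxes each exceed half the capacity and cannot share a shelf, forcing at least 7 shelves.
At least 7 shelves are required, but only 6 are allowed.

No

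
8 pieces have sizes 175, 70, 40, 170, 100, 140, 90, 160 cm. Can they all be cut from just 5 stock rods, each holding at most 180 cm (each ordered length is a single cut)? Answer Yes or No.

Total = 945 cm; ⌈945/180⌉ = 6.
At least 6 stock rods are required, but only 5 are allowed.

No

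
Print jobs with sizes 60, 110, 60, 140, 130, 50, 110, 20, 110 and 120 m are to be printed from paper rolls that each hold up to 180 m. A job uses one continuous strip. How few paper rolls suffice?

Total = 140 + 130 + 120 + 110 + 110 + 110 + 60 + 60 + 50 + 20 = 910 m.
Lower bound: ⌈910/180⌉ = 6 paper rolls.
A packing using 6 paper rolls:
  roll 1: 140 + 20 = 160
  roll 2: 130 + 50 = 180
  roll 3: 120 + 60 = 180
  roll 4: 110 + 60 = 170
  roll 5: 110 = 110
  roll 6: 110 = 110
This matches the lower bound, so 6 is optimal.

6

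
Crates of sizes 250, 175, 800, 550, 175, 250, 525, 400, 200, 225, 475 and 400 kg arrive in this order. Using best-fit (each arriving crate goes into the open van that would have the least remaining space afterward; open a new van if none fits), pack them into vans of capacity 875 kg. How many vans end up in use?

6

  250 → van 1 (new)  [load 250/875]
  175 → van 1  [load 425/875]
  800 → van 2 (new)  [load 800/875]
  550 → van 3 (new)  [load 550/875]
  175 → van 3  [load 725/875]
  250 → van 1  [load 675/875]
  525 → van 4 (new)  [load 525/875]
  400 → van 5 (new)  [load 400/875]
  200 → van 1  [load 875/875]
  225 → van 4  [load 750/875]
  475 → van 5  [load 875/875]
  400 → van 6 (new)  [load 400/875]
6 vans opened.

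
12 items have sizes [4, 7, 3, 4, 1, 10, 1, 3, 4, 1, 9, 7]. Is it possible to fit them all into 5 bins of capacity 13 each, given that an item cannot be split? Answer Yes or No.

A valid assignment using 5 bins:
  bin 1: 10 + 3 = 13
  bin 2: 9 + 4 = 13
  bin 3: 7 + 4 + 1 + 1 = 13
  bin 4: 7 + 4 + 1 = 12
  bin 5: 3 = 3
Every load is within 13, so 5 bins suffice.

Yes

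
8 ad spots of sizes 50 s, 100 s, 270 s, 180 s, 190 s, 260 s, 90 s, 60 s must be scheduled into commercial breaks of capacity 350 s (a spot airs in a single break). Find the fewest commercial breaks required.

4

Total = 270 + 260 + 190 + 180 + 100 + 90 + 60 + 50 = 1200 s.
Lower bound: ⌈1200/350⌉ = 4 commercial breaks.
A packing using 4 commercial breaks:
  break 1: 270 + 60 = 330
  break 2: 260 + 90 = 350
  break 3: 190 + 100 + 50 = 340
  break 4: 180 = 180
This matches the lower bound, so 4 is optimal.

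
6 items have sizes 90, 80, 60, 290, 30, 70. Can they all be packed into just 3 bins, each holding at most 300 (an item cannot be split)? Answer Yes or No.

Yes

A valid assignment using 3 bins:
  bin 1: 290 = 290
  bin 2: 90 + 80 + 70 + 60 = 300
  bin 3: 30 = 30
Every load is within 300, so 3 bins suffice.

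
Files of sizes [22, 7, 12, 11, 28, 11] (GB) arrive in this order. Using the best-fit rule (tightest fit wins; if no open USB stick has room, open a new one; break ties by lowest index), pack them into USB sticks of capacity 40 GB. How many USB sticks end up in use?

3

  22 → USB stick 1 (new)  [load 22/40]
  7 → USB stick 1  [load 29/40]
  12 → USB stick 2 (new)  [load 12/40]
  11 → USB stick 1  [load 40/40]
  28 → USB stick 2  [load 40/40]
  11 → USB stick 3 (new)  [load 11/40]
3 USB sticks opened.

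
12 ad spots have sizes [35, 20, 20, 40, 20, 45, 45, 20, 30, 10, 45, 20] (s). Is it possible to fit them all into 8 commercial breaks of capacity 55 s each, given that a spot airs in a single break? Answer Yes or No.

A valid assignment using 8 commercial breaks:
  break 1: 45 + 10 = 55
  break 2: 45 = 45
  break 3: 45 = 45
  break 4: 40 = 40
  break 5: 35 + 20 = 55
  break 6: 30 + 20 = 50
  break 7: 20 + 20 = 40
  break 8: 20 = 20
Every load is within 55 s, so 8 commercial breaks suffice.

Yes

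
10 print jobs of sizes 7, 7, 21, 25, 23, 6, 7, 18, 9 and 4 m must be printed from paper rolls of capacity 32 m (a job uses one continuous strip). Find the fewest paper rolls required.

Total = 25 + 23 + 21 + 18 + 9 + 7 + 7 + 7 + 6 + 4 = 127 m.
Lower bound: ⌈127/32⌉ = 4 paper rolls.
A packing using 4 paper rolls:
  roll 1: 25 + 7 = 32
  roll 2: 23 + 9 = 32
  roll 3: 21 + 7 + 4 = 32
  roll 4: 18 + 7 + 6 = 31
This matches the lower bound, so 4 is optimal.

4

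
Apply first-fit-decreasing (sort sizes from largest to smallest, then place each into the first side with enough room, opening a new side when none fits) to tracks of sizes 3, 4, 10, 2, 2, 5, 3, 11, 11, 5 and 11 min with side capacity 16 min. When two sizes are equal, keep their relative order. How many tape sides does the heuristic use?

Sorted descending: 11, 11, 11, 10, 5, 5, 4, 3, 3, 2, 2.
  11 → side 1 (new)  [load 11/16]
  11 → side 2 (new)  [load 11/16]
  11 → side 3 (new)  [load 11/16]
  10 → side 4 (new)  [load 10/16]
  5 → side 1  [load 16/16]
  5 → side 2  [load 16/16]
  4 → side 3  [load 15/16]
  3 → side 4  [load 13/16]
  3 → side 4  [load 16/16]
  2 → side 5 (new)  [load 2/16]
  2 → side 5  [load 4/16]
5 tape sides opened.

5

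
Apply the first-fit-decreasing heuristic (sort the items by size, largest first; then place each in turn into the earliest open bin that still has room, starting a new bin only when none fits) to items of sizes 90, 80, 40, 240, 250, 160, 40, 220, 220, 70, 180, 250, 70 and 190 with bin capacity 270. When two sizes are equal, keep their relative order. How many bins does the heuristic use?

Sorted descending: 250, 250, 240, 220, 220, 190, 180, 160, 90, 80, 70, 70, 40, 40.
  250 → bin 1 (new)  [load 250/270]
  250 → bin 2 (new)  [load 250/270]
  240 → bin 3 (new)  [load 240/270]
  220 → bin 4 (new)  [load 220/270]
  220 → bin 5 (new)  [load 220/270]
  190 → bin 6 (new)  [load 190/270]
  180 → bin 7 (new)  [load 180/270]
  160 → bin 8 (new)  [load 160/270]
  90 → bin 7  [load 270/270]
  80 → bin 6  [load 270/270]
  70 → bin 8  [load 230/270]
  70 → bin 9 (new)  [load 70/270]
  40 → bin 4  [load 260/270]
  40 → bin 5  [load 260/270]
9 bins opened.

9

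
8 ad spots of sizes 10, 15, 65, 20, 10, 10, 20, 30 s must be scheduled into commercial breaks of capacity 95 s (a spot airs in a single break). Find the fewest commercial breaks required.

2

Total = 65 + 30 + 20 + 20 + 15 + 10 + 10 + 10 = 180 s.
Lower bound: ⌈180/95⌉ = 2 commercial breaks.
A packing using 2 commercial breaks:
  break 1: 65 + 30 = 95
  break 2: 20 + 20 + 15 + 10 + 10 + 10 = 85
This matches the lower bound, so 2 is optimal.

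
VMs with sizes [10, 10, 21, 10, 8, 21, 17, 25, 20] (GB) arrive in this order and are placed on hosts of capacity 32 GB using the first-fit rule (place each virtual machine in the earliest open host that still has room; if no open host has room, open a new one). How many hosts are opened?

6

  10 → host 1 (new)  [load 10/32]
  10 → host 1  [load 20/32]
  21 → host 2 (new)  [load 21/32]
  10 → host 1  [load 30/32]
  8 → host 2  [load 29/32]
  21 → host 3 (new)  [load 21/32]
  17 → host 4 (new)  [load 17/32]
  25 → host 5 (new)  [load 25/32]
  20 → host 6 (new)  [load 20/32]
6 hosts opened.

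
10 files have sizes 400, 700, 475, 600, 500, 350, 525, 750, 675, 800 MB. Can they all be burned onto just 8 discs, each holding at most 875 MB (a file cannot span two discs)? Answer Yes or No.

A valid assignment using 8 discs:
  disc 1: 800 = 800
  disc 2: 750 = 750
  disc 3: 700 = 700
  disc 4: 675 = 675
  disc 5: 600 = 600
  disc 6: 525 + 350 = 875
  disc 7: 500 = 500
  disc 8: 475 + 400 = 875
Every load is within 875 MB, so 8 discs suffice.

Yes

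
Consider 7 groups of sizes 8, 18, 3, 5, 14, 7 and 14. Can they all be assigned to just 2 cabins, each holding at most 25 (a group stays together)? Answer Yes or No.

Total = 69; ⌈69/25⌉ = 3.
At least 3 cabins are required, but only 2 are allowed.

No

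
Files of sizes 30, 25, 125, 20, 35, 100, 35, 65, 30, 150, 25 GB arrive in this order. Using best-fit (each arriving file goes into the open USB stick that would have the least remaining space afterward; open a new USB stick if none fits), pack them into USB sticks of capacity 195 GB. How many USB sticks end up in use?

4

  30 → USB stick 1 (new)  [load 30/195]
  25 → USB stick 1  [load 55/195]
  125 → USB stick 1  [load 180/195]
  20 → USB stick 2 (new)  [load 20/195]
  35 → USB stick 2  [load 55/195]
  100 → USB stick 2  [load 155/195]
  35 → USB stick 2  [load 190/195]
  65 → USB stick 3 (new)  [load 65/195]
  30 → USB stick 3  [load 95/195]
  150 → USB stick 4 (new)  [load 150/195]
  25 → USB stick 4  [load 175/195]
4 USB sticks opened.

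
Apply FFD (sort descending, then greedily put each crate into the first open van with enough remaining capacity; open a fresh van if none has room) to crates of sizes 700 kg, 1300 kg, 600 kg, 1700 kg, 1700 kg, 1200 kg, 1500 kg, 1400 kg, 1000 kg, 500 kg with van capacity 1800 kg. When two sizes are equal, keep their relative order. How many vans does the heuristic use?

Sorted descending: 1700, 1700, 1500, 1400, 1300, 1200, 1000, 700, 600, 500.
  1700 → van 1 (new)  [load 1700/1800]
  1700 → van 2 (new)  [load 1700/1800]
  1500 → van 3 (new)  [load 1500/1800]
  1400 → van 4 (new)  [load 1400/1800]
  1300 → van 5 (new)  [load 1300/1800]
  1200 → van 6 (new)  [load 1200/1800]
  1000 → van 7 (new)  [load 1000/1800]
  700 → van 7  [load 1700/1800]
  600 → van 6  [load 1800/1800]
  500 → van 5  [load 1800/1800]
7 vans opened.

7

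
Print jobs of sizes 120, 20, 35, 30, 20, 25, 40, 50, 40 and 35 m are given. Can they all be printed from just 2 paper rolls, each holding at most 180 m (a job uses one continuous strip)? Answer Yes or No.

Total = 415 m; ⌈415/180⌉ = 3.
At least 3 paper rolls are required, but only 2 are allowed.

No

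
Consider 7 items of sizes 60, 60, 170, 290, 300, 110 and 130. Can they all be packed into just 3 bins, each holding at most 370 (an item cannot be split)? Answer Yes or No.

Total = 1120; ⌈1120/370⌉ = 4.
At least 4 bins are required, but only 3 are allowed.

No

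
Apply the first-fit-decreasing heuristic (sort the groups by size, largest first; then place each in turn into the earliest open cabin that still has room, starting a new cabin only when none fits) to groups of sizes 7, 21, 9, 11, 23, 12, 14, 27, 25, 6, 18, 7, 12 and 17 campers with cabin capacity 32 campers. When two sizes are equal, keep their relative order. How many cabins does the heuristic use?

Sorted descending: 27, 25, 23, 21, 18, 17, 14, 12, 12, 11, 9, 7, 7, 6.
  27 → cabin 1 (new)  [load 27/32]
  25 → cabin 2 (new)  [load 25/32]
  23 → cabin 3 (new)  [load 23/32]
  21 → cabin 4 (new)  [load 21/32]
  18 → cabin 5 (new)  [load 18/32]
  17 → cabin 6 (new)  [load 17/32]
  14 → cabin 5  [load 32/32]
  12 → cabin 6  [load 29/32]
  12 → cabin 7 (new)  [load 12/32]
  11 → cabin 4  [load 32/32]
  9 → cabin 3  [load 32/32]
  7 → cabin 2  [load 32/32]
  7 → cabin 7  [load 19/32]
  6 → cabin 7  [load 25/32]
7 cabins opened.

7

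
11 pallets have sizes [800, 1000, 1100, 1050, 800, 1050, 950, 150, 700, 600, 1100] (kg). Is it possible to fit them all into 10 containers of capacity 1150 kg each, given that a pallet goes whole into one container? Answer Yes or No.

Yes

A valid assignment using 10 containers:
  container 1: 1100 = 1100
  container 2: 1100 = 1100
  container 3: 1050 = 1050
  container 4: 1050 = 1050
  container 5: 1000 + 150 = 1150
  container 6: 950 = 950
  container 7: 800 = 800
  container 8: 800 = 800
  container 9: 700 = 700
  container 10: 600 = 600
Every load is within 1150 kg, so 10 containers suffice.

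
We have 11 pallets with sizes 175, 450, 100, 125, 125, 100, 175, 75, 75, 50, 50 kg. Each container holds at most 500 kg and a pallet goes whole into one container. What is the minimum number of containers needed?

Total = 450 + 175 + 175 + 125 + 125 + 100 + 100 + 75 + 75 + 50 + 50 = 1500 kg.
Lower bound: ⌈1500/500⌉ = 3 containers.
A packing using 3 containers:
  container 1: 450 + 50 = 500
  container 2: 175 + 175 + 100 + 50 = 500
  container 3: 125 + 125 + 100 + 75 + 75 = 500
This matches the lower bound, so 3 is optimal.

3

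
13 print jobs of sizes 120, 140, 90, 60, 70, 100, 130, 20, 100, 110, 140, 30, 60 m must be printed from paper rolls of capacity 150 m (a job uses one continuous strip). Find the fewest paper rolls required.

Total = 140 + 140 + 130 + 120 + 110 + 100 + 100 + 90 + 70 + 60 + 60 + 30 + 20 = 1170 m.
Lower bound: ⌈1170/150⌉ = 8 paper rolls.
A packing using 9 paper rolls:
  roll 1: 140 = 140
  roll 2: 140 = 140
  roll 3: 130 + 20 = 150
  roll 4: 120 + 30 = 150
  roll 5: 110 = 110
  roll 6: 100 = 100
  roll 7: 100 = 100
  roll 8: 90 + 60 = 150
  roll 9: 70 + 60 = 130
No arrangement into 8 paper rolls stays within capacity, so 9 is optimal.

9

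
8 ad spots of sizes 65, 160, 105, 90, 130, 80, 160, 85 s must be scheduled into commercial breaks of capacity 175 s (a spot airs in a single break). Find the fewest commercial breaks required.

Total = 160 + 160 + 130 + 105 + 90 + 85 + 80 + 65 = 875 s.
Lower bound: ⌈875/175⌉ = 5 commercial breaks.
A packing using 6 commercial breaks:
  break 1: 160 = 160
  break 2: 160 = 160
  break 3: 130 = 130
  break 4: 105 + 65 = 170
  break 5: 90 + 85 = 175
  break 6: 80 = 80
No arrangement into 5 commercial breaks stays within capacity, so 6 is optimal.

6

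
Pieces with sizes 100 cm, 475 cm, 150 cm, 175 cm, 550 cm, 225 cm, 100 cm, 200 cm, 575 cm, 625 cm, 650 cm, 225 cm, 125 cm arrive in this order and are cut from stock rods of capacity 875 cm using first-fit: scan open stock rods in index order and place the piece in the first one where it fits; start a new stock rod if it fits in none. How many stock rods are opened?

  100 → stock rod 1 (new)  [load 100/875]
  475 → stock rod 1  [load 575/875]
  150 → stock rod 1  [load 725/875]
  175 → stock rod 2 (new)  [load 175/875]
  550 → stock rod 2  [load 725/875]
  225 → stock rod 3 (new)  [load 225/875]
  100 → stock rod 1  [load 825/875]
  200 → stock rod 3  [load 425/875]
  575 → stock rod 4 (new)  [load 575/875]
  625 → stock rod 5 (new)  [load 625/875]
  650 → stock rod 6 (new)  [load 650/875]
  225 → stock rod 3  [load 650/875]
  125 → stock rod 2  [load 850/875]
6 stock rods opened.

6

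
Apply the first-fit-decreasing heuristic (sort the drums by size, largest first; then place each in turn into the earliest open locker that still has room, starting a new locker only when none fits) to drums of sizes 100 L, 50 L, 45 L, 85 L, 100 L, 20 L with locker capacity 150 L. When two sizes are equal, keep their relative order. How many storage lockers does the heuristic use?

3

Sorted descending: 100, 100, 85, 50, 45, 20.
  100 → locker 1 (new)  [load 100/150]
  100 → locker 2 (new)  [load 100/150]
  85 → locker 3 (new)  [load 85/150]
  50 → locker 1  [load 150/150]
  45 → locker 2  [load 145/150]
  20 → locker 3  [load 105/150]
3 storage lockers opened.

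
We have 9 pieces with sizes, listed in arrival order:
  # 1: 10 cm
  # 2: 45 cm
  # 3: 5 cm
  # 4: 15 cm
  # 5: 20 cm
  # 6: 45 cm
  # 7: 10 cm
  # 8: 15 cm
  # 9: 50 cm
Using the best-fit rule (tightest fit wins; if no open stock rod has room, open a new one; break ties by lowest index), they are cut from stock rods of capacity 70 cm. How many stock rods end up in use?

4

  10 → stock rod 1 (new)  [load 10/70]
  45 → stock rod 1  [load 55/70]
  5 → stock rod 1  [load 60/70]
  15 → stock rod 2 (new)  [load 15/70]
  20 → stock rod 2  [load 35/70]
  45 → stock rod 3 (new)  [load 45/70]
  10 → stock rod 1  [load 70/70]
  15 → stock rod 3  [load 60/70]
  50 → stock rod 4 (new)  [load 50/70]
4 stock rods opened.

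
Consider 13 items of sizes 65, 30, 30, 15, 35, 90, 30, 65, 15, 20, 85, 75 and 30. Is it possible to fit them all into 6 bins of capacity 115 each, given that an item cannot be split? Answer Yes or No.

A valid assignment using 6 bins:
  bin 1: 90 + 20 = 110
  bin 2: 85 + 30 = 115
  bin 3: 75 + 35 = 110
  bin 4: 65 + 30 + 15 = 110
  bin 5: 65 + 30 + 15 = 110
  bin 6: 30 = 30
Every load is within 115, so 6 bins suffice.

Yes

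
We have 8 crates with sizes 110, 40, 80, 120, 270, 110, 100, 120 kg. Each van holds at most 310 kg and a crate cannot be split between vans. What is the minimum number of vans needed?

Total = 270 + 120 + 120 + 110 + 110 + 100 + 80 + 40 = 950 kg.
Lower bound: ⌈950/310⌉ = 4 vans.
A packing using 4 vans:
  van 1: 270 + 40 = 310
  van 2: 120 + 120 = 240
  van 3: 110 + 110 + 80 = 300
  van 4: 100 = 100
This matches the lower bound, so 4 is optimal.

4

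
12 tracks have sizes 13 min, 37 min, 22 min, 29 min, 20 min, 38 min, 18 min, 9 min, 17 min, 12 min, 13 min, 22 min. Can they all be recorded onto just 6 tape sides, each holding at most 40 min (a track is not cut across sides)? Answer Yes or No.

No

Total = 250 min; ⌈250/40⌉ = 7.
At least 7 tape sides are required, but only 6 are allowed.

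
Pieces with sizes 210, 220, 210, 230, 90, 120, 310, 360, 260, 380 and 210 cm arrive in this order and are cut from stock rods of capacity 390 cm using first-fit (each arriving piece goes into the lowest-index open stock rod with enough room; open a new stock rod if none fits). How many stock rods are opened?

9

  210 → stock rod 1 (new)  [load 210/390]
  220 → stock rod 2 (new)  [load 220/390]
  210 → stock rod 3 (new)  [load 210/390]
  230 → stock rod 4 (new)  [load 230/390]
  90 → stock rod 1  [load 300/390]
  120 → stock rod 2  [load 340/390]
  310 → stock rod 5 (new)  [load 310/390]
  360 → stock rod 6 (new)  [load 360/390]
  260 → stock rod 7 (new)  [load 260/390]
  380 → stock rod 8 (new)  [load 380/390]
  210 → stock rod 9 (new)  [load 210/390]
9 stock rods opened.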